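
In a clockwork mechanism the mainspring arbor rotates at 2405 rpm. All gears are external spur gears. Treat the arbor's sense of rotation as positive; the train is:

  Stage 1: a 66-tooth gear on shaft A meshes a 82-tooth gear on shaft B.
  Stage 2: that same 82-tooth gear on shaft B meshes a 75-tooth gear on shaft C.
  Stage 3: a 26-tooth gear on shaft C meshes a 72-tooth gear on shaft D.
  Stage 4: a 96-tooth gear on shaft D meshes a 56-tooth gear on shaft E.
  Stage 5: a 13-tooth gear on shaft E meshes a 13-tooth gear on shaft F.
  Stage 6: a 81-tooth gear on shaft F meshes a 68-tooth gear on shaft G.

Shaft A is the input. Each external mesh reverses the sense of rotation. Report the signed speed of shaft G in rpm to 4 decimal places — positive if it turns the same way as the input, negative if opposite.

+1560.6227 rpm (same as input, |ω| = 1560.6227 rpm)

Stage 1 [66T→82T]: ω = 2405.0000×66/82 = 1935.7317 rpm, dir flips to −; running = −1935.7317
Stage 2 [82T→75T]: ω = 1935.7317×82/75 = 2116.4000 rpm, dir flips to +; running = +2116.4000
Stage 3 [26T→72T]: ω = 2116.4000×26/72 = 764.2556 rpm, dir flips to −; running = −764.2556
Stage 4 [96T→56T]: ω = 764.2556×96/56 = 1310.1524 rpm, dir flips to +; running = +1310.1524
Stage 5 [13T→13T]: ω = 1310.1524×13/13 = 1310.1524 rpm, dir flips to −; running = −1310.1524
Stage 6 [81T→68T]: ω = 1310.1524×81/68 = 1560.6227 rpm, dir flips to +; running = +1560.6227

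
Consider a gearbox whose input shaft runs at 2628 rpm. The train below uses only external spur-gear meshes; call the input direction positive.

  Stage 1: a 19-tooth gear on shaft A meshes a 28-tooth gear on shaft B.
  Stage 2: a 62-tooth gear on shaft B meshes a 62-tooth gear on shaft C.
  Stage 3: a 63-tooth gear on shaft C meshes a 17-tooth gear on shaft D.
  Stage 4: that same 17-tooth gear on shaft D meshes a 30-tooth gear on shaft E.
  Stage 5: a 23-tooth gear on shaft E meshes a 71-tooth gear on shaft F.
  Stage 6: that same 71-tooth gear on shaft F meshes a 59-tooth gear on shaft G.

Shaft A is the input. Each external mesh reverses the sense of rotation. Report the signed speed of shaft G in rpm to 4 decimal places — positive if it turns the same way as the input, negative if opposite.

Stage 1 [19T→28T]: ω = 2628.0000×19/28 = 1783.2857 rpm, dir flips to −; running = −1783.2857
Stage 2 [62T→62T]: ω = 1783.2857×62/62 = 1783.2857 rpm, dir flips to +; running = +1783.2857
Stage 3 [63T→17T]: ω = 1783.2857×63/17 = 6608.6471 rpm, dir flips to −; running = −6608.6471
Stage 4 [17T→30T]: ω = 6608.6471×17/30 = 3744.9000 rpm, dir flips to +; running = +3744.9000
Stage 5 [23T→71T]: ω = 3744.9000×23/71 = 1213.1366 rpm, dir flips to −; running = −1213.1366
Stage 6 [71T→59T]: ω = 1213.1366×71/59 = 1459.8763 rpm, dir flips to +; running = +1459.8763

+1459.8763 rpm (same as input, |ω| = 1459.8763 rpm)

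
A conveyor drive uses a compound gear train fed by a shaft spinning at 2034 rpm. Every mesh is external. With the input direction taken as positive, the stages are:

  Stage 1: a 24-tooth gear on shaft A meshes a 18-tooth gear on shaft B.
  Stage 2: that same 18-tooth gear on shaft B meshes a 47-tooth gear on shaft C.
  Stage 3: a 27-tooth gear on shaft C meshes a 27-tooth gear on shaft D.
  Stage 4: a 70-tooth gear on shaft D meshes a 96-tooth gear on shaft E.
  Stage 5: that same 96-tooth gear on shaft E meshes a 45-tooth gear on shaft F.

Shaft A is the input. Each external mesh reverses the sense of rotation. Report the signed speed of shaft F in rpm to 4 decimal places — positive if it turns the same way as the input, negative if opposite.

-1615.6596 rpm (opposite to input, |ω| = 1615.6596 rpm)

Stage 1 [24T→18T]: ω = 2034.0000×24/18 = 2712.0000 rpm, dir flips to −; running = −2712.0000
Stage 2 [18T→47T]: ω = 2712.0000×18/47 = 1038.6383 rpm, dir flips to +; running = +1038.6383
Stage 3 [27T→27T]: ω = 1038.6383×27/27 = 1038.6383 rpm, dir flips to −; running = −1038.6383
Stage 4 [70T→96T]: ω = 1038.6383×70/96 = 757.3404 rpm, dir flips to +; running = +757.3404
Stage 5 [96T→45T]: ω = 757.3404×96/45 = 1615.6596 rpm, dir flips to −; running = −1615.6596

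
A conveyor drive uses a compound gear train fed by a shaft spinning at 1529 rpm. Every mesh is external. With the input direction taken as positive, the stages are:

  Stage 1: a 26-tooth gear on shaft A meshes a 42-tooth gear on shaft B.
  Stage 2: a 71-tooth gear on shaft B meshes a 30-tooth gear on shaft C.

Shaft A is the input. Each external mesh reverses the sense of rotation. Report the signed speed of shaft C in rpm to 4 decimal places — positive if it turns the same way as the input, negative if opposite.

+2240.1063 rpm (same as input, |ω| = 2240.1063 rpm)

Stage 1 [26T→42T]: ω = 1529.0000×26/42 = 946.5238 rpm, dir flips to −; running = −946.5238
Stage 2 [71T→30T]: ω = 946.5238×71/30 = 2240.1063 rpm, dir flips to +; running = +2240.1063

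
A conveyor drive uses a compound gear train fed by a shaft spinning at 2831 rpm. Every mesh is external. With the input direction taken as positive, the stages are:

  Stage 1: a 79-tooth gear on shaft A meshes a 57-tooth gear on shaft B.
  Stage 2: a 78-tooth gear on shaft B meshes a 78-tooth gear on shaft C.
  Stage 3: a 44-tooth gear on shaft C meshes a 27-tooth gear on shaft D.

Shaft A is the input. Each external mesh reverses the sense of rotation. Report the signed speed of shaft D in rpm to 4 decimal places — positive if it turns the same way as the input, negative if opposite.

Stage 1 [79T→57T]: ω = 2831.0000×79/57 = 3923.6667 rpm, dir flips to −; running = −3923.6667
Stage 2 [78T→78T]: ω = 3923.6667×78/78 = 3923.6667 rpm, dir flips to +; running = +3923.6667
Stage 3 [44T→27T]: ω = 3923.6667×44/27 = 6394.1235 rpm, dir flips to −; running = −6394.1235

-6394.1235 rpm (opposite to input, |ω| = 6394.1235 rpm)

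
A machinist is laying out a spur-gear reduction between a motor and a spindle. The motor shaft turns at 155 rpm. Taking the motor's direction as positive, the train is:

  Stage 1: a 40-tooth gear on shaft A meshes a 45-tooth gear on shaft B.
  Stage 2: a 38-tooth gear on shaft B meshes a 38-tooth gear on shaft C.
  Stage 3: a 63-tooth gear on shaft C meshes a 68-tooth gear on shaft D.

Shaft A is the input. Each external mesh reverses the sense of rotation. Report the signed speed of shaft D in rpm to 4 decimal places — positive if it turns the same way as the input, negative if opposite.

Stage 1 [40T→45T]: ω = 155.0000×40/45 = 137.7778 rpm, dir flips to −; running = −137.7778
Stage 2 [38T→38T]: ω = 137.7778×38/38 = 137.7778 rpm, dir flips to +; running = +137.7778
Stage 3 [63T→68T]: ω = 137.7778×63/68 = 127.6471 rpm, dir flips to −; running = −127.6471

-127.6471 rpm (opposite to input, |ω| = 127.6471 rpm)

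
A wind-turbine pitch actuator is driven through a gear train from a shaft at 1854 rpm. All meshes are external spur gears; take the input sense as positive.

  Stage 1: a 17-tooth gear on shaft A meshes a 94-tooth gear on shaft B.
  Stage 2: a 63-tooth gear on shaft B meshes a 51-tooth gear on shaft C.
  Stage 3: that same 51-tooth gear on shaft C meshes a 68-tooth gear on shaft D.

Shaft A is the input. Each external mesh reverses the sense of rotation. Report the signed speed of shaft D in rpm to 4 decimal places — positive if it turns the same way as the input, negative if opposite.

-310.6436 rpm (opposite to input, |ω| = 310.6436 rpm)

Stage 1 [17T→94T]: ω = 1854.0000×17/94 = 335.2979 rpm, dir flips to −; running = −335.2979
Stage 2 [63T→51T]: ω = 335.2979×63/51 = 414.1915 rpm, dir flips to +; running = +414.1915
Stage 3 [51T→68T]: ω = 414.1915×51/68 = 310.6436 rpm, dir flips to −; running = −310.6436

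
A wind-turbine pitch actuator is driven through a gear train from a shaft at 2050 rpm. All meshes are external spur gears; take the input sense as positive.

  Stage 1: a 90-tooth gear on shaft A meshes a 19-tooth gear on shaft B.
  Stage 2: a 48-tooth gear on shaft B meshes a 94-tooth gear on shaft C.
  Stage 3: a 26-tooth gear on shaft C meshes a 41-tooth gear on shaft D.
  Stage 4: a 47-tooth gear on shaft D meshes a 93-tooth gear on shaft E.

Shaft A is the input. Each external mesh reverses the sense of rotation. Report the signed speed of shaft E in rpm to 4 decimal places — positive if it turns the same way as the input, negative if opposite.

Stage 1 [90T→19T]: ω = 2050.0000×90/19 = 9710.5263 rpm, dir flips to −; running = −9710.5263
Stage 2 [48T→94T]: ω = 9710.5263×48/94 = 4958.5666 rpm, dir flips to +; running = +4958.5666
Stage 3 [26T→41T]: ω = 4958.5666×26/41 = 3144.4569 rpm, dir flips to −; running = −3144.4569
Stage 4 [47T→93T]: ω = 3144.4569×47/93 = 1589.1341 rpm, dir flips to +; running = +1589.1341

+1589.1341 rpm (same as input, |ω| = 1589.1341 rpm)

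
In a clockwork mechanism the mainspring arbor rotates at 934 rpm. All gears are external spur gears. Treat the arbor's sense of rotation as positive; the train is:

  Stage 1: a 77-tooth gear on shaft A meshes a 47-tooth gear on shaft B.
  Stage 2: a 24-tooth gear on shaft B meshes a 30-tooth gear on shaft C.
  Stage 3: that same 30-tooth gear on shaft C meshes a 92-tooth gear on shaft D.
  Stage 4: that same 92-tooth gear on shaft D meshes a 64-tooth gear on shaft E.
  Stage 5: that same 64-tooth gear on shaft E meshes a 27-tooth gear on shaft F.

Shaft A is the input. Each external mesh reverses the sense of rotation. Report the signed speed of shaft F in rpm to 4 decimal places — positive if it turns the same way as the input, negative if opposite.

Stage 1 [77T→47T]: ω = 934.0000×77/47 = 1530.1702 rpm, dir flips to −; running = −1530.1702
Stage 2 [24T→30T]: ω = 1530.1702×24/30 = 1224.1362 rpm, dir flips to +; running = +1224.1362
Stage 3 [30T→92T]: ω = 1224.1362×30/92 = 399.1748 rpm, dir flips to −; running = −399.1748
Stage 4 [92T→64T]: ω = 399.1748×92/64 = 573.8138 rpm, dir flips to +; running = +573.8138
Stage 5 [64T→27T]: ω = 573.8138×64/27 = 1360.1513 rpm, dir flips to −; running = −1360.1513

-1360.1513 rpm (opposite to input, |ω| = 1360.1513 rpm)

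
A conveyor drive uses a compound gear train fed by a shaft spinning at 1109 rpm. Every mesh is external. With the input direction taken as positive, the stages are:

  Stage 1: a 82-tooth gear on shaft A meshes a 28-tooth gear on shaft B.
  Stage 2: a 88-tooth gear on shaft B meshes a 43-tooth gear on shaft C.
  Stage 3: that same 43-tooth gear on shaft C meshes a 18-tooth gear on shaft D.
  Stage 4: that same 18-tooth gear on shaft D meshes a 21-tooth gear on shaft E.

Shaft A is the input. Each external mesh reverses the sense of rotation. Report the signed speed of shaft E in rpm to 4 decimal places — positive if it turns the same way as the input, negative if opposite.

+13609.7687 rpm (same as input, |ω| = 13609.7687 rpm)

Stage 1 [82T→28T]: ω = 1109.0000×82/28 = 3247.7857 rpm, dir flips to −; running = −3247.7857
Stage 2 [88T→43T]: ω = 3247.7857×88/43 = 6646.6312 rpm, dir flips to +; running = +6646.6312
Stage 3 [43T→18T]: ω = 6646.6312×43/18 = 15878.0635 rpm, dir flips to −; running = −15878.0635
Stage 4 [18T→21T]: ω = 15878.0635×18/21 = 13609.7687 rpm, dir flips to +; running = +13609.7687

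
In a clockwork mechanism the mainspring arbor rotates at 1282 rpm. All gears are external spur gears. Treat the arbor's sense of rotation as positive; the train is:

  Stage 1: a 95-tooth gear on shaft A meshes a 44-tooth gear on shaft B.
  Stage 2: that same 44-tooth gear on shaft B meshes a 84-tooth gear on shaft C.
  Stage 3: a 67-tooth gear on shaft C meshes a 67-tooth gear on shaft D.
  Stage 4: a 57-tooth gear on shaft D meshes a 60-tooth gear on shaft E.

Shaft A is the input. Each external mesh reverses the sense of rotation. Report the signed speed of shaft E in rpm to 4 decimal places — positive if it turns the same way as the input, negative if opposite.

Stage 1 [95T→44T]: ω = 1282.0000×95/44 = 2767.9545 rpm, dir flips to −; running = −2767.9545
Stage 2 [44T→84T]: ω = 2767.9545×44/84 = 1449.8810 rpm, dir flips to +; running = +1449.8810
Stage 3 [67T→67T]: ω = 1449.8810×67/67 = 1449.8810 rpm, dir flips to −; running = −1449.8810
Stage 4 [57T→60T]: ω = 1449.8810×57/60 = 1377.3869 rpm, dir flips to +; running = +1377.3869

+1377.3869 rpm (same as input, |ω| = 1377.3869 rpm)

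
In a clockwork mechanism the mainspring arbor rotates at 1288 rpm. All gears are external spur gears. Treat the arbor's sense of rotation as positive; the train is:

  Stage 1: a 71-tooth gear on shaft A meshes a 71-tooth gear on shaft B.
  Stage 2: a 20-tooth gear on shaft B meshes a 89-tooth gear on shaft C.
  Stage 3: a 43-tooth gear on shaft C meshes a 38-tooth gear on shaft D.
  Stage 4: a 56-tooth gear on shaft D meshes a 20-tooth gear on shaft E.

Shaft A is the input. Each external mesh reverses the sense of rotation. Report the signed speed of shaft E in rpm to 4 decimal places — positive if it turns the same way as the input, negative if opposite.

Stage 1 [71T→71T]: ω = 1288.0000×71/71 = 1288.0000 rpm, dir flips to −; running = −1288.0000
Stage 2 [20T→89T]: ω = 1288.0000×20/89 = 289.4382 rpm, dir flips to +; running = +289.4382
Stage 3 [43T→38T]: ω = 289.4382×43/38 = 327.5222 rpm, dir flips to −; running = −327.5222
Stage 4 [56T→20T]: ω = 327.5222×56/20 = 917.0621 rpm, dir flips to +; running = +917.0621

+917.0621 rpm (same as input, |ω| = 917.0621 rpm)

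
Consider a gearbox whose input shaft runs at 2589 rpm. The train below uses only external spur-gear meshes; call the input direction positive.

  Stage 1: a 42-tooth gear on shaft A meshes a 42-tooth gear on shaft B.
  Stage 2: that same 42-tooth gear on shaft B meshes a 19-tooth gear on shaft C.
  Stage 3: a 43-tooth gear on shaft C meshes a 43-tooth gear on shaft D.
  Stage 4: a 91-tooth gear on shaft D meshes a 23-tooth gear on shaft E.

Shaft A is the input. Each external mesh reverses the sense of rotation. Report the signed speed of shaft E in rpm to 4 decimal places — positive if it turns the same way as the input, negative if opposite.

+22643.3822 rpm (same as input, |ω| = 22643.3822 rpm)

Stage 1 [42T→42T]: ω = 2589.0000×42/42 = 2589.0000 rpm, dir flips to −; running = −2589.0000
Stage 2 [42T→19T]: ω = 2589.0000×42/19 = 5723.0526 rpm, dir flips to +; running = +5723.0526
Stage 3 [43T→43T]: ω = 5723.0526×43/43 = 5723.0526 rpm, dir flips to −; running = −5723.0526
Stage 4 [91T→23T]: ω = 5723.0526×91/23 = 22643.3822 rpm, dir flips to +; running = +22643.3822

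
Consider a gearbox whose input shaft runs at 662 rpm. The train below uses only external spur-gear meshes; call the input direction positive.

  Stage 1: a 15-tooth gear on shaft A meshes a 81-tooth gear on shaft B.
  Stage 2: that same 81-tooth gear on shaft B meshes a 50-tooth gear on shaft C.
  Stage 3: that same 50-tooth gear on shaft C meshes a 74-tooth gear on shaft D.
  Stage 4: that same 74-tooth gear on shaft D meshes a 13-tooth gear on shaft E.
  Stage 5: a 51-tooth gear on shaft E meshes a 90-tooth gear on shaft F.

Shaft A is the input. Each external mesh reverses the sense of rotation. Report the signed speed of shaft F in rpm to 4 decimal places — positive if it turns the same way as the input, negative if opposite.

Stage 1 [15T→81T]: ω = 662.0000×15/81 = 122.5926 rpm, dir flips to −; running = −122.5926
Stage 2 [81T→50T]: ω = 122.5926×81/50 = 198.6000 rpm, dir flips to +; running = +198.6000
Stage 3 [50T→74T]: ω = 198.6000×50/74 = 134.1892 rpm, dir flips to −; running = −134.1892
Stage 4 [74T→13T]: ω = 134.1892×74/13 = 763.8462 rpm, dir flips to +; running = +763.8462
Stage 5 [51T→90T]: ω = 763.8462×51/90 = 432.8462 rpm, dir flips to −; running = −432.8462

-432.8462 rpm (opposite to input, |ω| = 432.8462 rpm)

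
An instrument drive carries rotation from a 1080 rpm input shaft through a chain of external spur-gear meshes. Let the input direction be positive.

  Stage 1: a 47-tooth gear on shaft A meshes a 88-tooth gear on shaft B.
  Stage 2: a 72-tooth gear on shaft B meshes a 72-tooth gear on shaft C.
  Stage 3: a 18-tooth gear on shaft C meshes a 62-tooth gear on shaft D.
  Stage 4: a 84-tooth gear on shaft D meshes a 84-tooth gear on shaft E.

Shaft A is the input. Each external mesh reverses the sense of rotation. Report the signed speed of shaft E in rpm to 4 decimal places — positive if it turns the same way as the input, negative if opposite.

Stage 1 [47T→88T]: ω = 1080.0000×47/88 = 576.8182 rpm, dir flips to −; running = −576.8182
Stage 2 [72T→72T]: ω = 576.8182×72/72 = 576.8182 rpm, dir flips to +; running = +576.8182
Stage 3 [18T→62T]: ω = 576.8182×18/62 = 167.4633 rpm, dir flips to −; running = −167.4633
Stage 4 [84T→84T]: ω = 167.4633×84/84 = 167.4633 rpm, dir flips to +; running = +167.4633

+167.4633 rpm (same as input, |ω| = 167.4633 rpm)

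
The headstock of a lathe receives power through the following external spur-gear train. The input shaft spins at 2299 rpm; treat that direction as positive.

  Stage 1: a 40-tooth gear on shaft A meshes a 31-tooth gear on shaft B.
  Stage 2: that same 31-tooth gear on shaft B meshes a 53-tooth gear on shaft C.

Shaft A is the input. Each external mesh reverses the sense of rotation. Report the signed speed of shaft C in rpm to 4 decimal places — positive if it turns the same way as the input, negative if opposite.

Stage 1 [40T→31T]: ω = 2299.0000×40/31 = 2966.4516 rpm, dir flips to −; running = −2966.4516
Stage 2 [31T→53T]: ω = 2966.4516×31/53 = 1735.0943 rpm, dir flips to +; running = +1735.0943

+1735.0943 rpm (same as input, |ω| = 1735.0943 rpm)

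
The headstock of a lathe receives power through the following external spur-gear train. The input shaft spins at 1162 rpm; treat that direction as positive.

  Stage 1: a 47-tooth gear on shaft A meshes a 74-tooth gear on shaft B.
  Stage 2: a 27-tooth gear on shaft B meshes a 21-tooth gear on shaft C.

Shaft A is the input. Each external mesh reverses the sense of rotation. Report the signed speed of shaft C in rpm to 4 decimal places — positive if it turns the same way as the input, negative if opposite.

Stage 1 [47T→74T]: ω = 1162.0000×47/74 = 738.0270 rpm, dir flips to −; running = −738.0270
Stage 2 [27T→21T]: ω = 738.0270×27/21 = 948.8919 rpm, dir flips to +; running = +948.8919

+948.8919 rpm (same as input, |ω| = 948.8919 rpm)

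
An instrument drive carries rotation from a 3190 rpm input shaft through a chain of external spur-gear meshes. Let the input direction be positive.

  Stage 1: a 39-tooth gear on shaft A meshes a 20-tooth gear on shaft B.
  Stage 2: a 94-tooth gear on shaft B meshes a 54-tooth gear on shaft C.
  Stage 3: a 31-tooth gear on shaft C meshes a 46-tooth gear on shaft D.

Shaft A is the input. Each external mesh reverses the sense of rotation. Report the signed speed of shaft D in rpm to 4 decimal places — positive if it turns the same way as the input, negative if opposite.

-7297.3176 rpm (opposite to input, |ω| = 7297.3176 rpm)

Stage 1 [39T→20T]: ω = 3190.0000×39/20 = 6220.5000 rpm, dir flips to −; running = −6220.5000
Stage 2 [94T→54T]: ω = 6220.5000×94/54 = 10828.2778 rpm, dir flips to +; running = +10828.2778
Stage 3 [31T→46T]: ω = 10828.2778×31/46 = 7297.3176 rpm, dir flips to −; running = −7297.3176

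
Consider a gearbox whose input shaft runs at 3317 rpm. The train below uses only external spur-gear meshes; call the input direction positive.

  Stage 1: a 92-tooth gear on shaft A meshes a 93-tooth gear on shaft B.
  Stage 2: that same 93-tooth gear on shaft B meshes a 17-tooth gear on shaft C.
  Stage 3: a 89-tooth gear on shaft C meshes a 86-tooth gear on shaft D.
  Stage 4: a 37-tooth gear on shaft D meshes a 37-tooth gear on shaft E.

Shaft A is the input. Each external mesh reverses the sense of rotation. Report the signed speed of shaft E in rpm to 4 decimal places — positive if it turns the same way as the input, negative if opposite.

+18577.0150 rpm (same as input, |ω| = 18577.0150 rpm)

Stage 1 [92T→93T]: ω = 3317.0000×92/93 = 3281.3333 rpm, dir flips to −; running = −3281.3333
Stage 2 [93T→17T]: ω = 3281.3333×93/17 = 17950.8235 rpm, dir flips to +; running = +17950.8235
Stage 3 [89T→86T]: ω = 17950.8235×89/86 = 18577.0150 rpm, dir flips to −; running = −18577.0150
Stage 4 [37T→37T]: ω = 18577.0150×37/37 = 18577.0150 rpm, dir flips to +; running = +18577.0150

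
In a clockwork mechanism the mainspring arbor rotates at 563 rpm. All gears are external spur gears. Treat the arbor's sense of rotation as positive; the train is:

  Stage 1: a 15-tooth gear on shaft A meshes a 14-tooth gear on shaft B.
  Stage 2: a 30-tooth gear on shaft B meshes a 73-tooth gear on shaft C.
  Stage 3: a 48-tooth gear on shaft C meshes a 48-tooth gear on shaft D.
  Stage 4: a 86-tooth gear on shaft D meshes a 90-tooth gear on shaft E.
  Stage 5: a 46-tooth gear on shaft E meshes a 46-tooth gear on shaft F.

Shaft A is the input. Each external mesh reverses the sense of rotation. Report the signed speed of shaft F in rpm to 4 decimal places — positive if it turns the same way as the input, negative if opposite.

-236.8787 rpm (opposite to input, |ω| = 236.8787 rpm)

Stage 1 [15T→14T]: ω = 563.0000×15/14 = 603.2143 rpm, dir flips to −; running = −603.2143
Stage 2 [30T→73T]: ω = 603.2143×30/73 = 247.8963 rpm, dir flips to +; running = +247.8963
Stage 3 [48T→48T]: ω = 247.8963×48/48 = 247.8963 rpm, dir flips to −; running = −247.8963
Stage 4 [86T→90T]: ω = 247.8963×86/90 = 236.8787 rpm, dir flips to +; running = +236.8787
Stage 5 [46T→46T]: ω = 236.8787×46/46 = 236.8787 rpm, dir flips to −; running = −236.8787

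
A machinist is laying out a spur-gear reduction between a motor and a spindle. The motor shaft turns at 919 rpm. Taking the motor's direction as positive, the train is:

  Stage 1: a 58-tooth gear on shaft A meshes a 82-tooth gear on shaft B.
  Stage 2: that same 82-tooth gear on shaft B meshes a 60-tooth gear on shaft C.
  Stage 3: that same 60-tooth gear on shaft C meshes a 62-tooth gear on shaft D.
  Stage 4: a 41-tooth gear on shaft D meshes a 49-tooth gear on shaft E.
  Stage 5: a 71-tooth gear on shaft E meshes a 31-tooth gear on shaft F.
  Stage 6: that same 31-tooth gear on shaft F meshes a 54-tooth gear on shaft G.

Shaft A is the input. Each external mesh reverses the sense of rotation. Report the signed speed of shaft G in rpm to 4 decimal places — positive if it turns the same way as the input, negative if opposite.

+945.8106 rpm (same as input, |ω| = 945.8106 rpm)

Stage 1 [58T→82T]: ω = 919.0000×58/82 = 650.0244 rpm, dir flips to −; running = −650.0244
Stage 2 [82T→60T]: ω = 650.0244×82/60 = 888.3667 rpm, dir flips to +; running = +888.3667
Stage 3 [60T→62T]: ω = 888.3667×60/62 = 859.7097 rpm, dir flips to −; running = −859.7097
Stage 4 [41T→49T]: ω = 859.7097×41/49 = 719.3489 rpm, dir flips to +; running = +719.3489
Stage 5 [71T→31T]: ω = 719.3489×71/31 = 1647.5411 rpm, dir flips to −; running = −1647.5411
Stage 6 [31T→54T]: ω = 1647.5411×31/54 = 945.8106 rpm, dir flips to +; running = +945.8106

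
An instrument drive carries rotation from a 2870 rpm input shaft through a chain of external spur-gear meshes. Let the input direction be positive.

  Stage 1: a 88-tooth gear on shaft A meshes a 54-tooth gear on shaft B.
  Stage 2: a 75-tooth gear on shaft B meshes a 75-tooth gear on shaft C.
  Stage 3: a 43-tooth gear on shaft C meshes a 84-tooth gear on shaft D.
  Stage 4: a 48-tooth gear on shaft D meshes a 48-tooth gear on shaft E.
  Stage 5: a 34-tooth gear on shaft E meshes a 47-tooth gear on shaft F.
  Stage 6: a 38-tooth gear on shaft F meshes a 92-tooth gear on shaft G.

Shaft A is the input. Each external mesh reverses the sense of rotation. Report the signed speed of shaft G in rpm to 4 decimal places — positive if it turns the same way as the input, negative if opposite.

+715.3800 rpm (same as input, |ω| = 715.3800 rpm)

Stage 1 [88T→54T]: ω = 2870.0000×88/54 = 4677.0370 rpm, dir flips to −; running = −4677.0370
Stage 2 [75T→75T]: ω = 4677.0370×75/75 = 4677.0370 rpm, dir flips to +; running = +4677.0370
Stage 3 [43T→84T]: ω = 4677.0370×43/84 = 2394.1975 rpm, dir flips to −; running = −2394.1975
Stage 4 [48T→48T]: ω = 2394.1975×48/48 = 2394.1975 rpm, dir flips to +; running = +2394.1975
Stage 5 [34T→47T]: ω = 2394.1975×34/47 = 1731.9727 rpm, dir flips to −; running = −1731.9727
Stage 6 [38T→92T]: ω = 1731.9727×38/92 = 715.3800 rpm, dir flips to +; running = +715.3800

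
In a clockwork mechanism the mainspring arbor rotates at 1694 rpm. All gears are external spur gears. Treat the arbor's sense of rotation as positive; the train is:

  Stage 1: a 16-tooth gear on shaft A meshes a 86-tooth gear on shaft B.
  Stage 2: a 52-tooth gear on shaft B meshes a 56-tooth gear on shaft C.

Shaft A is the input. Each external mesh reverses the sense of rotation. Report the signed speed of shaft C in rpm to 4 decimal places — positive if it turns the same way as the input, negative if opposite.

Stage 1 [16T→86T]: ω = 1694.0000×16/86 = 315.1628 rpm, dir flips to −; running = −315.1628
Stage 2 [52T→56T]: ω = 315.1628×52/56 = 292.6512 rpm, dir flips to +; running = +292.6512

+292.6512 rpm (same as input, |ω| = 292.6512 rpm)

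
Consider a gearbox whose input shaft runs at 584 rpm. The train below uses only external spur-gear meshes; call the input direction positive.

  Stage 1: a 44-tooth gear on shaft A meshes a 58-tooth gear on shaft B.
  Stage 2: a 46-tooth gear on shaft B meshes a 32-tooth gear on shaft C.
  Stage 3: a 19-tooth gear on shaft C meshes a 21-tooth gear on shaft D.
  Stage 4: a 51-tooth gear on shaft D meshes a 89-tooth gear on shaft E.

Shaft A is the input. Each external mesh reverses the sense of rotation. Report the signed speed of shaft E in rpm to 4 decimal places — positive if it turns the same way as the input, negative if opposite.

+330.1869 rpm (same as input, |ω| = 330.1869 rpm)

Stage 1 [44T→58T]: ω = 584.0000×44/58 = 443.0345 rpm, dir flips to −; running = −443.0345
Stage 2 [46T→32T]: ω = 443.0345×46/32 = 636.8621 rpm, dir flips to +; running = +636.8621
Stage 3 [19T→21T]: ω = 636.8621×19/21 = 576.2085 rpm, dir flips to −; running = −576.2085
Stage 4 [51T→89T]: ω = 576.2085×51/89 = 330.1869 rpm, dir flips to +; running = +330.1869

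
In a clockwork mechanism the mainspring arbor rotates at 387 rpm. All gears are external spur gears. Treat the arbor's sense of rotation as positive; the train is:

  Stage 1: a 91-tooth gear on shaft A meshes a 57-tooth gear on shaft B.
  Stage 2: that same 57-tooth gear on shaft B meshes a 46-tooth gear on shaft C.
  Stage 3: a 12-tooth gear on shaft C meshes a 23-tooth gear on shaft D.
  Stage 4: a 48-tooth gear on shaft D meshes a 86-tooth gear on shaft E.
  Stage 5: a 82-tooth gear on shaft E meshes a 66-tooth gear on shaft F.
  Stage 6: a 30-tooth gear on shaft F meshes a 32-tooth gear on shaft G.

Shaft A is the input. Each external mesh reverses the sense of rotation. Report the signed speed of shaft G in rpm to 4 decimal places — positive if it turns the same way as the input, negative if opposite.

Stage 1 [91T→57T]: ω = 387.0000×91/57 = 617.8421 rpm, dir flips to −; running = −617.8421
Stage 2 [57T→46T]: ω = 617.8421×57/46 = 765.5870 rpm, dir flips to +; running = +765.5870
Stage 3 [12T→23T]: ω = 765.5870×12/23 = 399.4367 rpm, dir flips to −; running = −399.4367
Stage 4 [48T→86T]: ω = 399.4367×48/86 = 222.9414 rpm, dir flips to +; running = +222.9414
Stage 5 [82T→66T]: ω = 222.9414×82/66 = 276.9878 rpm, dir flips to −; running = −276.9878
Stage 6 [30T→32T]: ω = 276.9878×30/32 = 259.6761 rpm, dir flips to +; running = +259.6761

+259.6761 rpm (same as input, |ω| = 259.6761 rpm)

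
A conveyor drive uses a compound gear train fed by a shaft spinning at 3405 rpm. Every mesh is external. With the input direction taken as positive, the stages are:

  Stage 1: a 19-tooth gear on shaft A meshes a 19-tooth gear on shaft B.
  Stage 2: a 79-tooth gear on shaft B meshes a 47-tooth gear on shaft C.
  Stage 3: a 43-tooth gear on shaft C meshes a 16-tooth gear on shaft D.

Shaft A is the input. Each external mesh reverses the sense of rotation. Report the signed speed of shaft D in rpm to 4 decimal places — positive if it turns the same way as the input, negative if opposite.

-15381.3630 rpm (opposite to input, |ω| = 15381.3630 rpm)

Stage 1 [19T→19T]: ω = 3405.0000×19/19 = 3405.0000 rpm, dir flips to −; running = −3405.0000
Stage 2 [79T→47T]: ω = 3405.0000×79/47 = 5723.2979 rpm, dir flips to +; running = +5723.2979
Stage 3 [43T→16T]: ω = 5723.2979×43/16 = 15381.3630 rpm, dir flips to −; running = −15381.3630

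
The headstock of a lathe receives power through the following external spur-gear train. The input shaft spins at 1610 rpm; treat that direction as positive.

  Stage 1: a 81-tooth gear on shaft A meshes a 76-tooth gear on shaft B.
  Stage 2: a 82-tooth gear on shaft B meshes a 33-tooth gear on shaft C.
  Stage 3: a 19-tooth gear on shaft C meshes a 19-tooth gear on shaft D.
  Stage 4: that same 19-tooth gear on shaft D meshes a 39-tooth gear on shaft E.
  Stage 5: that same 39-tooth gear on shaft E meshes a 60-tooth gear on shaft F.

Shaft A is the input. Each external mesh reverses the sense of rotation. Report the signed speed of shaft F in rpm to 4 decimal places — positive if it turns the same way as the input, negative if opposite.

-1350.2045 rpm (opposite to input, |ω| = 1350.2045 rpm)

Stage 1 [81T→76T]: ω = 1610.0000×81/76 = 1715.9211 rpm, dir flips to −; running = −1715.9211
Stage 2 [82T→33T]: ω = 1715.9211×82/33 = 4263.8038 rpm, dir flips to +; running = +4263.8038
Stage 3 [19T→19T]: ω = 4263.8038×19/19 = 4263.8038 rpm, dir flips to −; running = −4263.8038
Stage 4 [19T→39T]: ω = 4263.8038×19/39 = 2077.2378 rpm, dir flips to +; running = +2077.2378
Stage 5 [39T→60T]: ω = 2077.2378×39/60 = 1350.2045 rpm, dir flips to −; running = −1350.2045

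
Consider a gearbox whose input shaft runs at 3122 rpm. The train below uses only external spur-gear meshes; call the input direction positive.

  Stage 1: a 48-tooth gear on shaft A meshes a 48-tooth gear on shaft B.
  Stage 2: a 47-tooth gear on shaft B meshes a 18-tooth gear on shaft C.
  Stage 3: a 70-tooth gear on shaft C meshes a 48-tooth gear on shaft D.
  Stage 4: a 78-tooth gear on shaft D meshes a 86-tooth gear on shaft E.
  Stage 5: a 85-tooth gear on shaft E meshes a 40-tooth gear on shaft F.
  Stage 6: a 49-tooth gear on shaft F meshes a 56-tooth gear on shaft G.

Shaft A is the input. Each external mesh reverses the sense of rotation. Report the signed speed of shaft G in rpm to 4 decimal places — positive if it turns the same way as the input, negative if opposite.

+20048.3296 rpm (same as input, |ω| = 20048.3296 rpm)

Stage 1 [48T→48T]: ω = 3122.0000×48/48 = 3122.0000 rpm, dir flips to −; running = −3122.0000
Stage 2 [47T→18T]: ω = 3122.0000×47/18 = 8151.8889 rpm, dir flips to +; running = +8151.8889
Stage 3 [70T→48T]: ω = 8151.8889×70/48 = 11888.1713 rpm, dir flips to −; running = −11888.1713
Stage 4 [78T→86T]: ω = 11888.1713×78/86 = 10782.2949 rpm, dir flips to +; running = +10782.2949
Stage 5 [85T→40T]: ω = 10782.2949×85/40 = 22912.3767 rpm, dir flips to −; running = −22912.3767
Stage 6 [49T→56T]: ω = 22912.3767×49/56 = 20048.3296 rpm, dir flips to +; running = +20048.3296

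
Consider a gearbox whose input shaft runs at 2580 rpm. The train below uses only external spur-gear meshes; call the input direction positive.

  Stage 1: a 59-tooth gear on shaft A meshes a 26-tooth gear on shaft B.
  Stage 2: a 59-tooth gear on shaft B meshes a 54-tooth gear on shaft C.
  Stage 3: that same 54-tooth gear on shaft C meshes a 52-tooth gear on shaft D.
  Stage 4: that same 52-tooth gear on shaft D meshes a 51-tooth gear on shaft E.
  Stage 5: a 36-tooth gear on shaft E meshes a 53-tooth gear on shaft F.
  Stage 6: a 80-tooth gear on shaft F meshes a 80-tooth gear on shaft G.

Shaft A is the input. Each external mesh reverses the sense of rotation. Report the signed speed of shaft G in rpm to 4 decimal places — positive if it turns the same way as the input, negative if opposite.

+4600.5191 rpm (same as input, |ω| = 4600.5191 rpm)

Stage 1 [59T→26T]: ω = 2580.0000×59/26 = 5854.6154 rpm, dir flips to −; running = −5854.6154
Stage 2 [59T→54T]: ω = 5854.6154×59/54 = 6396.7094 rpm, dir flips to +; running = +6396.7094
Stage 3 [54T→52T]: ω = 6396.7094×54/52 = 6642.7367 rpm, dir flips to −; running = −6642.7367
Stage 4 [52T→51T]: ω = 6642.7367×52/51 = 6772.9864 rpm, dir flips to +; running = +6772.9864
Stage 5 [36T→53T]: ω = 6772.9864×36/53 = 4600.5191 rpm, dir flips to −; running = −4600.5191
Stage 6 [80T→80T]: ω = 4600.5191×80/80 = 4600.5191 rpm, dir flips to +; running = +4600.5191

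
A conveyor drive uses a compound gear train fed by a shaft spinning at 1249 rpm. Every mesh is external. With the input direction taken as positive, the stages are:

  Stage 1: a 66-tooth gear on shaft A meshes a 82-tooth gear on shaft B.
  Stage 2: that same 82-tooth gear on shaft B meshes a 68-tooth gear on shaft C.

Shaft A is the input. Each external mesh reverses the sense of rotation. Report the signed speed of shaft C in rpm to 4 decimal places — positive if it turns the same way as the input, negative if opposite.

+1212.2647 rpm (same as input, |ω| = 1212.2647 rpm)

Stage 1 [66T→82T]: ω = 1249.0000×66/82 = 1005.2927 rpm, dir flips to −; running = −1005.2927
Stage 2 [82T→68T]: ω = 1005.2927×82/68 = 1212.2647 rpm, dir flips to +; running = +1212.2647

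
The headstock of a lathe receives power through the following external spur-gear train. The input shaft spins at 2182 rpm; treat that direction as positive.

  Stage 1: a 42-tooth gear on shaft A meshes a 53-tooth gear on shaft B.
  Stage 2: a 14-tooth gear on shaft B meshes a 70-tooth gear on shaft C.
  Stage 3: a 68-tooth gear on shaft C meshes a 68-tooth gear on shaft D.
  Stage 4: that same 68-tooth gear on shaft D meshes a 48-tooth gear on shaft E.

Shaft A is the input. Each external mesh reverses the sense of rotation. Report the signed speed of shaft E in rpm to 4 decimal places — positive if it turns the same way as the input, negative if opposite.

+489.9208 rpm (same as input, |ω| = 489.9208 rpm)

Stage 1 [42T→53T]: ω = 2182.0000×42/53 = 1729.1321 rpm, dir flips to −; running = −1729.1321
Stage 2 [14T→70T]: ω = 1729.1321×14/70 = 345.8264 rpm, dir flips to +; running = +345.8264
Stage 3 [68T→68T]: ω = 345.8264×68/68 = 345.8264 rpm, dir flips to −; running = −345.8264
Stage 4 [68T→48T]: ω = 345.8264×68/48 = 489.9208 rpm, dir flips to +; running = +489.9208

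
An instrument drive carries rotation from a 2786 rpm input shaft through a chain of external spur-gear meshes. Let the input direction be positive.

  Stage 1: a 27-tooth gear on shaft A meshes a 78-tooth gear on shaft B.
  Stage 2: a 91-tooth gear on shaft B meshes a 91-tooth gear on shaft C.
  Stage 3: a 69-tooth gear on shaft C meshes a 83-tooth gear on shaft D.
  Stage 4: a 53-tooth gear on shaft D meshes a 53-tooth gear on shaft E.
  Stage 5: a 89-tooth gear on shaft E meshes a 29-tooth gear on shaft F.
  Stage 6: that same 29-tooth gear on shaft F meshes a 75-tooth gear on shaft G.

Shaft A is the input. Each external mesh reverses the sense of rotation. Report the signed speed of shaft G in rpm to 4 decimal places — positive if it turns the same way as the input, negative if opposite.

Stage 1 [27T→78T]: ω = 2786.0000×27/78 = 964.3846 rpm, dir flips to −; running = −964.3846
Stage 2 [91T→91T]: ω = 964.3846×91/91 = 964.3846 rpm, dir flips to +; running = +964.3846
Stage 3 [69T→83T]: ω = 964.3846×69/83 = 801.7173 rpm, dir flips to −; running = −801.7173
Stage 4 [53T→53T]: ω = 801.7173×53/53 = 801.7173 rpm, dir flips to +; running = +801.7173
Stage 5 [89T→29T]: ω = 801.7173×89/29 = 2460.4428 rpm, dir flips to −; running = −2460.4428
Stage 6 [29T→75T]: ω = 2460.4428×29/75 = 951.3712 rpm, dir flips to +; running = +951.3712

+951.3712 rpm (same as input, |ω| = 951.3712 rpm)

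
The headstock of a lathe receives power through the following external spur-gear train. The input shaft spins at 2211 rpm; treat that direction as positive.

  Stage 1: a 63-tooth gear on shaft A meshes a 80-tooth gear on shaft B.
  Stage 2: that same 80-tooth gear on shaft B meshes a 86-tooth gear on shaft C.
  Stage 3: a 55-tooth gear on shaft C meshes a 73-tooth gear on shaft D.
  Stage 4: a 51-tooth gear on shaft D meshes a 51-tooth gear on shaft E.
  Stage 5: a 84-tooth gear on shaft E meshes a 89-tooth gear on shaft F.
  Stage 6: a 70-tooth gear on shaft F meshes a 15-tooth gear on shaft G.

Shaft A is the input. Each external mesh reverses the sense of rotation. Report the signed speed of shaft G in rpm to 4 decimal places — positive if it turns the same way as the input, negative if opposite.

+5374.8547 rpm (same as input, |ω| = 5374.8547 rpm)

Stage 1 [63T→80T]: ω = 2211.0000×63/80 = 1741.1625 rpm, dir flips to −; running = −1741.1625
Stage 2 [80T→86T]: ω = 1741.1625×80/86 = 1619.6860 rpm, dir flips to +; running = +1619.6860
Stage 3 [55T→73T]: ω = 1619.6860×55/73 = 1220.3114 rpm, dir flips to −; running = −1220.3114
Stage 4 [51T→51T]: ω = 1220.3114×51/51 = 1220.3114 rpm, dir flips to +; running = +1220.3114
Stage 5 [84T→89T]: ω = 1220.3114×84/89 = 1151.7546 rpm, dir flips to −; running = −1151.7546
Stage 6 [70T→15T]: ω = 1151.7546×70/15 = 5374.8547 rpm, dir flips to +; running = +5374.8547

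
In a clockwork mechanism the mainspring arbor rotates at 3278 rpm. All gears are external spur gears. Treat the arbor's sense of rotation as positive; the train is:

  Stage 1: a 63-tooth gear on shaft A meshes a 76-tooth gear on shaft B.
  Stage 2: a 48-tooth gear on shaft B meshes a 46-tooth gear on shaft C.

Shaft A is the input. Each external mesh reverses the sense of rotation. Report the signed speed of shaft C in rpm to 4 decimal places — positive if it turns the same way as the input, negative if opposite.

+2835.4325 rpm (same as input, |ω| = 2835.4325 rpm)

Stage 1 [63T→76T]: ω = 3278.0000×63/76 = 2717.2895 rpm, dir flips to −; running = −2717.2895
Stage 2 [48T→46T]: ω = 2717.2895×48/46 = 2835.4325 rpm, dir flips to +; running = +2835.4325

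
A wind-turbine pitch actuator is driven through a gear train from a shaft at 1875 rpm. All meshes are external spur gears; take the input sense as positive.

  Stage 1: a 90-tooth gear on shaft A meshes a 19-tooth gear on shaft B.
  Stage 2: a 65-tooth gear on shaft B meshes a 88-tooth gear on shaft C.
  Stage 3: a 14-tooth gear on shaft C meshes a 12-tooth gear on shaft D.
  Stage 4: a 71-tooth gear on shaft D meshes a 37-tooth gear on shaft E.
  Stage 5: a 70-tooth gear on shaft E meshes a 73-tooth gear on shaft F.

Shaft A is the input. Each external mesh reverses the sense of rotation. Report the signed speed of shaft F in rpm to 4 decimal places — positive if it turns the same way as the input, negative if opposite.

-14083.1388 rpm (opposite to input, |ω| = 14083.1388 rpm)

Stage 1 [90T→19T]: ω = 1875.0000×90/19 = 8881.5789 rpm, dir flips to −; running = −8881.5789
Stage 2 [65T→88T]: ω = 8881.5789×65/88 = 6560.2572 rpm, dir flips to +; running = +6560.2572
Stage 3 [14T→12T]: ω = 6560.2572×14/12 = 7653.6334 rpm, dir flips to −; running = −7653.6334
Stage 4 [71T→37T]: ω = 7653.6334×71/37 = 14686.7019 rpm, dir flips to +; running = +14686.7019
Stage 5 [70T→73T]: ω = 14686.7019×70/73 = 14083.1388 rpm, dir flips to −; running = −14083.1388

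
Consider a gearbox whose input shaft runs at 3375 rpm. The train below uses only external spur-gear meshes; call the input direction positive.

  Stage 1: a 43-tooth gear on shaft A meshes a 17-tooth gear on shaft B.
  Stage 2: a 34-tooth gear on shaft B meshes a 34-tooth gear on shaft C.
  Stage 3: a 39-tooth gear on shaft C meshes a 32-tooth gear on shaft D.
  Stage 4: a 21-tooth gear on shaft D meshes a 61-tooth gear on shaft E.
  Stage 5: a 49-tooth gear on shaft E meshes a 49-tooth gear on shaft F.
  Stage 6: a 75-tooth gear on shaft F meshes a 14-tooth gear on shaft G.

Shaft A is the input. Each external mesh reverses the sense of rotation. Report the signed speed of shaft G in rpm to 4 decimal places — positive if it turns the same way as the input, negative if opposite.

Stage 1 [43T→17T]: ω = 3375.0000×43/17 = 8536.7647 rpm, dir flips to −; running = −8536.7647
Stage 2 [34T→34T]: ω = 8536.7647×34/34 = 8536.7647 rpm, dir flips to +; running = +8536.7647
Stage 3 [39T→32T]: ω = 8536.7647×39/32 = 10404.1820 rpm, dir flips to −; running = −10404.1820
Stage 4 [21T→61T]: ω = 10404.1820×21/61 = 3581.7676 rpm, dir flips to +; running = +3581.7676
Stage 5 [49T→49T]: ω = 3581.7676×49/49 = 3581.7676 rpm, dir flips to −; running = −3581.7676
Stage 6 [75T→14T]: ω = 3581.7676×75/14 = 19188.0405 rpm, dir flips to +; running = +19188.0405

+19188.0405 rpm (same as input, |ω| = 19188.0405 rpm)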